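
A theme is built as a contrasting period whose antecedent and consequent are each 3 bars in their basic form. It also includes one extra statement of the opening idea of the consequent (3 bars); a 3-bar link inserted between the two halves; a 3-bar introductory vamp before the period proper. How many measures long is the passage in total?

15 measures

Basic contrasting period: 3 + 3 = 6 bars.
6 (basic form) + 3 (extra statement) + 3 (link) + 3 (introduction) = 15.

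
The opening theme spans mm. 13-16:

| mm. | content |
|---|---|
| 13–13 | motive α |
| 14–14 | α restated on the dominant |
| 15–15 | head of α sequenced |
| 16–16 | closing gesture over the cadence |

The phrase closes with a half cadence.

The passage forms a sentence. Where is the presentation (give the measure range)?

The presentation of a sentence is the basic idea (bar 13) plus its repetition (bar 14); the presentation is therefore bars 13–14.

measures 13–14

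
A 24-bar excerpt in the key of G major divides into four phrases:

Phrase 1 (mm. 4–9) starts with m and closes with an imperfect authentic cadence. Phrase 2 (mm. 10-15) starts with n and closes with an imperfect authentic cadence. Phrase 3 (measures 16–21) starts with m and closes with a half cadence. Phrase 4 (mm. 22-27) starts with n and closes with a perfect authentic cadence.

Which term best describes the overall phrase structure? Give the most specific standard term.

Four phrases in two halves: the first half (measures 4–15) ends with an imperfect authentic cadence, the second (bars 16–27) with a perfect authentic cadence — a large antecedent–consequent pair, i.e. a double period.
Phrase 3 begins with the same material as phrase 1, making it parallel.

parallel double period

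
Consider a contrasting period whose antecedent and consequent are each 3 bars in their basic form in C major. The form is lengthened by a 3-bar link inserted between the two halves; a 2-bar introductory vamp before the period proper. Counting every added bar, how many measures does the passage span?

11 measures

Basic contrasting period: 3 + 3 = 6 bars.
6 (basic form) + 3 (link) + 2 (introduction) = 11.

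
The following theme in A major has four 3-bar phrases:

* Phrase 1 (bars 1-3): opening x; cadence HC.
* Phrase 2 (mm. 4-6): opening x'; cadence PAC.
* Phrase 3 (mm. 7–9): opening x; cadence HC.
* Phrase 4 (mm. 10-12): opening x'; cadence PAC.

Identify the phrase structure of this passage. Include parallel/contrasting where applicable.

repeated period

The cadence pattern HC–PAC–HC–PAC is weak–strong twice, and phrases 3–4 restate phrases 1–2: a period heard twice, not a double period (which would end weakly at phrase 2).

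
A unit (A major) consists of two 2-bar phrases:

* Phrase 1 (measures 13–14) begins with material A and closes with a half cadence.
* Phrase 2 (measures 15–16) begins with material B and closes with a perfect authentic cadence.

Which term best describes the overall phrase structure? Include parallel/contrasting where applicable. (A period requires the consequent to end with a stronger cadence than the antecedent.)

contrasting period

Phrase 1 ends with a half cadence (weaker) and phrase 2 with a perfect authentic cadence (stronger): antecedent + consequent = a period.
The two phrases open with different material (A / B), so the period is contrasting.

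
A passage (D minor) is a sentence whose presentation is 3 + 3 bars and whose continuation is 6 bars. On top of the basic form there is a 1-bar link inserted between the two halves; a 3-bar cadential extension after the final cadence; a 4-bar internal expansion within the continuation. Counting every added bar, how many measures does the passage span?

Basic sentence: 3 + 3 + 6 = 12 bars.
12 (basic form) + 1 (link) + 3 (cadential extension) + 4 (internal expansion) = 20.

20 measures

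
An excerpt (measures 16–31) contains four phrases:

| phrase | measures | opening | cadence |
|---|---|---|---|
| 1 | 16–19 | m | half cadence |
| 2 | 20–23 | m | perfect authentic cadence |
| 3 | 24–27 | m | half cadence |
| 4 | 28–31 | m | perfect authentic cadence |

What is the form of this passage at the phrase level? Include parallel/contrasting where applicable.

The cadence pattern HC–PAC–HC–PAC is weak–strong twice, and phrases 3–4 restate phrases 1–2: a period heard twice, not a double period (which would end weakly at phrase 2).

repeated period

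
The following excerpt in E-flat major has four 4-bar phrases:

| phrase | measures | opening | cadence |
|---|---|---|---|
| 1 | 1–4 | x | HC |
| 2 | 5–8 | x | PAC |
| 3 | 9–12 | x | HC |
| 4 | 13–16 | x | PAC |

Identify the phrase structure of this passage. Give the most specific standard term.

The cadence pattern HC–PAC–HC–PAC is weak–strong twice, and phrases 3–4 restate phrases 1–2: a period heard twice, not a double period (which would end weakly at phrase 2).

repeated period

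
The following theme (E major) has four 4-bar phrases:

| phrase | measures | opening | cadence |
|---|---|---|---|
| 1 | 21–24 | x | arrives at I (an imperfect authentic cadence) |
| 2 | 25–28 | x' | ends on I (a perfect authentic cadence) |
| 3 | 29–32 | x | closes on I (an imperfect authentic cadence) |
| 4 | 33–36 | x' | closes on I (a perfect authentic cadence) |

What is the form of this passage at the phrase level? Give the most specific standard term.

The cadence pattern IAC–PAC–IAC–PAC is weak–strong twice, and phrases 3–4 restate phrases 1–2: a period heard twice, not a double period (which would end weakly at phrase 2).

repeated period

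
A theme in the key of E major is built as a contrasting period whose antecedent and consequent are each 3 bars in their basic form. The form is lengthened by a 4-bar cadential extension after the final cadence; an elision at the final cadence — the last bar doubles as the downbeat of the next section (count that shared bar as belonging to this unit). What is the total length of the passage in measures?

10 measures

Basic contrasting period: 3 + 3 = 6 bars.
6 (basic form) + 4 (cadential extension) = 10.
The elision shares a bar with the next section but does not change this unit's count.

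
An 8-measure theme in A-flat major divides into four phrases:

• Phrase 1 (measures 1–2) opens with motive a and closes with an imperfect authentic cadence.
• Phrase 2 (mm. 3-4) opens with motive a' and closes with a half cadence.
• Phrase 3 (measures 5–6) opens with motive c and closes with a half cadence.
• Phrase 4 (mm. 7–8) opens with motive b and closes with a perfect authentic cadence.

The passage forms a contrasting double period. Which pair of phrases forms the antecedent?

In a double period the first pair of phrases (ending half cadence) is the large antecedent and the second pair (ending perfect authentic cadence) is the large consequent; the antecedent is phrases 1 and 2.

phrases 1 and 2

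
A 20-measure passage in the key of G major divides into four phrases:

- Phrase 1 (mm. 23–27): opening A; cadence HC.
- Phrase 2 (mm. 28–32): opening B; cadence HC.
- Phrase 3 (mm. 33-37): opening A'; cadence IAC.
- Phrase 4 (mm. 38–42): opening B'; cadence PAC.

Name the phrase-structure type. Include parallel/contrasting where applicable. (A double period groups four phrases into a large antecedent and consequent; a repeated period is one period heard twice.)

parallel double period

Four phrases in two halves: the first half (mm. 23–32) ends with a half cadence, the second (mm. 33–42) with a perfect authentic cadence — a large antecedent–consequent pair, i.e. a double period.
Phrase 3 begins with the same material as phrase 1, making it parallel.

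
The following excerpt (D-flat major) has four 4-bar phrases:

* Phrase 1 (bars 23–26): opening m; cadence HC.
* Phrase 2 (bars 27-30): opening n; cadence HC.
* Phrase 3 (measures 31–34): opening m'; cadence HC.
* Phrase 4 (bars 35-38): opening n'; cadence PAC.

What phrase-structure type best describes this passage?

Four phrases in two halves: the first half (mm. 23–30) ends with a half cadence, the second (mm. 31–38) with a perfect authentic cadence — a large antecedent–consequent pair, i.e. a double period.
Phrase 3 begins with the same material as phrase 1, making it parallel.

parallel double period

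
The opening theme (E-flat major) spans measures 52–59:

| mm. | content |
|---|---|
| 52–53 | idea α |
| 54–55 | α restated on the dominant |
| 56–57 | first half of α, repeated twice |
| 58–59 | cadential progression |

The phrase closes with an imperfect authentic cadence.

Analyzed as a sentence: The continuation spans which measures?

measures 56–59

After the presentation (mm. 52–55), the continuation covers the fragmentation through the cadence: bars 56–59.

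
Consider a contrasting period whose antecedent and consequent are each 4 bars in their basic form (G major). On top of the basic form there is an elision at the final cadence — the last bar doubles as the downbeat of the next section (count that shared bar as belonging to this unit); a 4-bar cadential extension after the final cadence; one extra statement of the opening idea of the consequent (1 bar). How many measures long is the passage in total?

Basic contrasting period: 4 + 4 = 8 bars.
8 (basic form) + 4 (cadential extension) + 1 (extra statement) = 13.
The elision shares a bar with the next section but does not change this unit's count.

13 measures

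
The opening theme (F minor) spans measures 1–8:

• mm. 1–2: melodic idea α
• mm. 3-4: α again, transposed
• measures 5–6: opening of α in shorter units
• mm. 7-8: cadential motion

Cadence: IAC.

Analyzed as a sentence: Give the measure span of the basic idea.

The presentation of a sentence is the basic idea (mm. 1–2) plus its repetition (bars 3-4); the basic idea is therefore mm. 1–2.

measures 1–2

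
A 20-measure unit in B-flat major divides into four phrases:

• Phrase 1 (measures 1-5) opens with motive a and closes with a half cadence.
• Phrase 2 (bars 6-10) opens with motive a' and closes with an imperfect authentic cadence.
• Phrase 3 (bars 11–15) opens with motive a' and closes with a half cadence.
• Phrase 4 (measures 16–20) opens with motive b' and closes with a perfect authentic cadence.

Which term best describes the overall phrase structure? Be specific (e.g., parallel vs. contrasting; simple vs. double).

Four phrases in two halves: the first half (bars 1–10) ends with an imperfect authentic cadence, the second (measures 11–20) with a perfect authentic cadence — a large antecedent–consequent pair, i.e. a double period.
Phrase 3 begins with the same material as phrase 1, making it parallel.

parallel double period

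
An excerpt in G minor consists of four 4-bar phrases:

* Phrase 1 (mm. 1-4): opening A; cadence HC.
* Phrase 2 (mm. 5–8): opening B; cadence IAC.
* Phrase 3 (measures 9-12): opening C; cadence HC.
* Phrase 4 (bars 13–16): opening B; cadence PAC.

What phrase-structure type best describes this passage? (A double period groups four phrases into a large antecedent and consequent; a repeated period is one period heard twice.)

contrasting double period

Four phrases in two halves: the first half (mm. 1–8) ends with an imperfect authentic cadence, the second (mm. 9-16) with a perfect authentic cadence — a large antecedent–consequent pair, i.e. a double period.
Phrase 3 begins with different material from phrase 1, making it contrasting.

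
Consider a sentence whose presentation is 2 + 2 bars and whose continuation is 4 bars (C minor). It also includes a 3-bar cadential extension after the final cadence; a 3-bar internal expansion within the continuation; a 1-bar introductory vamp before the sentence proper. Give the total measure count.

Basic sentence: 2 + 2 + 4 = 8 bars.
8 (basic form) + 3 (cadential extension) + 3 (internal expansion) + 1 (introduction) = 15.

15 measures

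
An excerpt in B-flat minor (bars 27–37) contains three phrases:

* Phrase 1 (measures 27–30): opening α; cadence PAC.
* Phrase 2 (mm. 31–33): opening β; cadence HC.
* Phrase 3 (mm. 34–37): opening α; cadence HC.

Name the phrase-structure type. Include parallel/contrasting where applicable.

phrase group

The final phrase closes with a half cadence, which is not stronger than the preceding half cadence; the 3 phrases lack an overall antecedent–consequent design and so form a phrase group.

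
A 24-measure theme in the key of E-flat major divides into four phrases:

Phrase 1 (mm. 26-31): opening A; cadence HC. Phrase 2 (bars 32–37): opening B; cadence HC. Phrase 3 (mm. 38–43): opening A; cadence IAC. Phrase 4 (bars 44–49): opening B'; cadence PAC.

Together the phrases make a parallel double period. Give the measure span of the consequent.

measures 38–49

In a double period the first pair of phrases (ending half cadence) is the large antecedent and the second pair (ending perfect authentic cadence) is the large consequent; the consequent is measures 38–49.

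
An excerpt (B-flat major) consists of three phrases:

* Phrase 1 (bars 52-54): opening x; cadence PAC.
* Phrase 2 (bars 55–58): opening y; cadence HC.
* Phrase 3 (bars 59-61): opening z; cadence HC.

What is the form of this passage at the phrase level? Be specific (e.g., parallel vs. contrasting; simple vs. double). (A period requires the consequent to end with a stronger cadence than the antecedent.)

phrase group

The final phrase closes with a half cadence, which is not stronger than the preceding half cadence; the 3 phrases lack an overall antecedent–consequent design and so form a phrase group.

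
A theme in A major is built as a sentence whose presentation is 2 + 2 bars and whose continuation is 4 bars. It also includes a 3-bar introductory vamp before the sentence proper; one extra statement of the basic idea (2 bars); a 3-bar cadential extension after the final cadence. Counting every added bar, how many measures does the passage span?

Basic sentence: 2 + 2 + 4 = 8 bars.
8 (basic form) + 3 (introduction) + 2 (extra statement) + 3 (cadential extension) = 16.

16 measures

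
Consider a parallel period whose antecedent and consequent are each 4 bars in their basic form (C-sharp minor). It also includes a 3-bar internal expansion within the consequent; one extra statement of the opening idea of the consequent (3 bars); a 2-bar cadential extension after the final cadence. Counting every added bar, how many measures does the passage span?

16 measures

Basic parallel period: 4 + 4 = 8 bars.
8 (basic form) + 3 (internal expansion) + 3 (extra statement) + 2 (cadential extension) = 16.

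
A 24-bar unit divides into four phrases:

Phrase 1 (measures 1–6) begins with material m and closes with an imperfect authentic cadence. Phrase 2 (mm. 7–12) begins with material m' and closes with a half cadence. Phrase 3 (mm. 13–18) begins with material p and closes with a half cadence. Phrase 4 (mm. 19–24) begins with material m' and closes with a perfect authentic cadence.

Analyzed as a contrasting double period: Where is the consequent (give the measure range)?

In a double period the four phrases pair into a large antecedent (phrases 1–2, ending half cadence) and a large consequent (phrases 3–4, ending perfect authentic cadence). The consequent spans bars 13-24.

measures 13–24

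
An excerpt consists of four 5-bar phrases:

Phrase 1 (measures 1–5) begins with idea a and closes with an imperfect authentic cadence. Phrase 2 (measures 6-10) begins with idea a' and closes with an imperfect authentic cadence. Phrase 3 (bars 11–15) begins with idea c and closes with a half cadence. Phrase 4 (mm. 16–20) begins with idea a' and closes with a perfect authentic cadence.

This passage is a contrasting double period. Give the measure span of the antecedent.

In a double period the four phrases pair into a large antecedent (phrases 1–2, ending imperfect authentic cadence) and a large consequent (phrases 3–4, ending perfect authentic cadence). The antecedent spans measures 1-10.

measures 1–10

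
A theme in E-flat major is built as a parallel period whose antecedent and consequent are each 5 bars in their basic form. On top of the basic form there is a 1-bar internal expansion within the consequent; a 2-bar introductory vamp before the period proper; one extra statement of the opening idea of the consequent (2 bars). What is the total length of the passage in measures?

Basic parallel period: 5 + 5 = 10 bars.
10 (basic form) + 1 (internal expansion) + 2 (introduction) + 2 (extra statement) = 15.

15 measures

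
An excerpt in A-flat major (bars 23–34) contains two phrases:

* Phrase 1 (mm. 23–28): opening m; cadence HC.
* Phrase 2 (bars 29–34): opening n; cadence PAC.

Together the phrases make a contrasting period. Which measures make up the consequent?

measures 29–34

The phrase ending with the weaker cadence (half cadence) is the antecedent; the one ending more conclusively (perfect authentic cadence) is the consequent. The consequent is measures 29–34.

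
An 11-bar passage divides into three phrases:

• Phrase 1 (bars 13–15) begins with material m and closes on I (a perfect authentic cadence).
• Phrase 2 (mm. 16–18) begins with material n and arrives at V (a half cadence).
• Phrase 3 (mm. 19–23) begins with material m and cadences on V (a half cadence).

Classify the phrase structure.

phrase group

The final phrase closes with a half cadence, which is not stronger than the preceding half cadence; the 3 phrases lack an overall antecedent–consequent design and so form a phrase group.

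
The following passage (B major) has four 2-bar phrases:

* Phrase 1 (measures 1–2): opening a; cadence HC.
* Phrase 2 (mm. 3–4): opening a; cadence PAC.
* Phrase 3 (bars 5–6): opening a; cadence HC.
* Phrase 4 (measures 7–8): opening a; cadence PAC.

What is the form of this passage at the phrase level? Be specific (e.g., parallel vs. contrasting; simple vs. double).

repeated period

The cadence pattern HC–PAC–HC–PAC is weak–strong twice, and phrases 3–4 restate phrases 1–2: a period heard twice, not a double period (which would end weakly at phrase 2).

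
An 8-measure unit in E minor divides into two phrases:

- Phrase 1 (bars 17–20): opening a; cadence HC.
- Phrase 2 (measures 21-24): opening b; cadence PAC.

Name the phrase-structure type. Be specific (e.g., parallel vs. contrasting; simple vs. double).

Phrase 1 ends with a half cadence (weaker) and phrase 2 with a perfect authentic cadence (stronger): antecedent + consequent = a period.
The two phrases open with different material (a / b), so the period is contrasting.

contrasting period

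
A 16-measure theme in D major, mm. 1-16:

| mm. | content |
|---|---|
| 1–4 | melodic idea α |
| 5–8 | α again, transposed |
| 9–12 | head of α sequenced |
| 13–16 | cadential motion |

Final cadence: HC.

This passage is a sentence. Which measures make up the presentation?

measures 1–8

The presentation of a sentence is the basic idea (measures 1–4) plus its repetition (mm. 5-8); the presentation is therefore mm. 1–8.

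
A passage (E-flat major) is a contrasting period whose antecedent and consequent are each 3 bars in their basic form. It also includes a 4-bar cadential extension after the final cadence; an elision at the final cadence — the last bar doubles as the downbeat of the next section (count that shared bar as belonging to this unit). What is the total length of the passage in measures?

10 measures

Basic contrasting period: 3 + 3 = 6 bars.
6 (basic form) + 4 (cadential extension) = 10.
The elision shares a bar with the next section but does not change this unit's count.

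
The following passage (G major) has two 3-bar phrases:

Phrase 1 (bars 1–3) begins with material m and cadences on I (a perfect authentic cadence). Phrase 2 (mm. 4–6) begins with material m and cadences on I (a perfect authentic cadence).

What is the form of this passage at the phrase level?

Both phrases have the same opening (m) and the same cadence (perfect authentic cadence): the second is a restatement, not a consequent, so this is a repeated phrase rather than a period.

repeated phrase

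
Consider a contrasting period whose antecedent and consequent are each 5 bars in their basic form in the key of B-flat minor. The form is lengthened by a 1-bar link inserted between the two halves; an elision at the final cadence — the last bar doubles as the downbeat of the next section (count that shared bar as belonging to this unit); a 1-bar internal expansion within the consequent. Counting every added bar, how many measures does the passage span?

12 measures

Basic contrasting period: 5 + 5 = 10 bars.
10 (basic form) + 1 (link) + 1 (internal expansion) = 12.
The elision shares a bar with the next section but does not change this unit's count.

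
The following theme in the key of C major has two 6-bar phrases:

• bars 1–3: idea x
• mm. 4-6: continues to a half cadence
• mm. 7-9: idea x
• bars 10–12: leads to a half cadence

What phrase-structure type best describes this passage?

Both phrases have the same opening (x) and the same cadence (half cadence): the second is a restatement, not a consequent, so this is a repeated phrase rather than a period.

repeated phrase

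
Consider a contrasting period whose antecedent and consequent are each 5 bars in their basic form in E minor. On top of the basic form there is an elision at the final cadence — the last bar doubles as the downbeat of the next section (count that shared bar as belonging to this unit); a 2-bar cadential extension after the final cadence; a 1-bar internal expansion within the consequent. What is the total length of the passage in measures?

Basic contrasting period: 5 + 5 = 10 bars.
10 (basic form) + 2 (cadential extension) + 1 (internal expansion) = 13.
The elision shares a bar with the next section but does not change this unit's count.

13 measures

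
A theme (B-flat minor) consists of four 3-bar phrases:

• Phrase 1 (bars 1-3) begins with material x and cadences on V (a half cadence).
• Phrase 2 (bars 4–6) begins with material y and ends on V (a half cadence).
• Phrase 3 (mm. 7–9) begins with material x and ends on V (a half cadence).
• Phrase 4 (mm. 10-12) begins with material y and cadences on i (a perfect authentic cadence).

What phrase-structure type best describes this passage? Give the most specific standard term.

parallel double period

Four phrases in two halves: the first half (mm. 1-6) ends with a half cadence, the second (mm. 7–12) with a perfect authentic cadence — a large antecedent–consequent pair, i.e. a double period.
Phrase 3 begins with the same material as phrase 1, making it parallel.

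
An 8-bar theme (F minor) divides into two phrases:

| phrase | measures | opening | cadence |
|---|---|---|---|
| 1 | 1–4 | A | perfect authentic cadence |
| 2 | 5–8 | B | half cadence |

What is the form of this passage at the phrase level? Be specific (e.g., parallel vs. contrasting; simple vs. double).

phrase group

The second phrase closes with a half cadence, which is not stronger than the first phrase's perfect authentic cadence; without a weak→strong cadential pair there is no antecedent–consequent relationship, so this is a phrase group rather than a period.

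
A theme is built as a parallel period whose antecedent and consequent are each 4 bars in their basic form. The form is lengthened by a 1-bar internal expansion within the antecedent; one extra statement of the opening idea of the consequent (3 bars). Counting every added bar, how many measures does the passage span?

12 measures

Basic parallel period: 4 + 4 = 8 bars.
8 (basic form) + 1 (internal expansion) + 3 (extra statement) = 12.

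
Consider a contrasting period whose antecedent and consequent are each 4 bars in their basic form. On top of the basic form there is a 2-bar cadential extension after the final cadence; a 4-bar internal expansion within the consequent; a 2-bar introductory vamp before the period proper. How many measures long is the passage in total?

16 measures

Basic contrasting period: 4 + 4 = 8 bars.
8 (basic form) + 2 (cadential extension) + 4 (internal expansion) + 2 (introduction) = 16.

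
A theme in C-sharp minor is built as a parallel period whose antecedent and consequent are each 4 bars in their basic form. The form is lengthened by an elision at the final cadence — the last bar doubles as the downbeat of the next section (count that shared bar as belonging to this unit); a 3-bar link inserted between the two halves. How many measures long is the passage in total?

Basic parallel period: 4 + 4 = 8 bars.
8 (basic form) + 3 (link) = 11.
The elision shares a bar with the next section but does not change this unit's count.

11 measures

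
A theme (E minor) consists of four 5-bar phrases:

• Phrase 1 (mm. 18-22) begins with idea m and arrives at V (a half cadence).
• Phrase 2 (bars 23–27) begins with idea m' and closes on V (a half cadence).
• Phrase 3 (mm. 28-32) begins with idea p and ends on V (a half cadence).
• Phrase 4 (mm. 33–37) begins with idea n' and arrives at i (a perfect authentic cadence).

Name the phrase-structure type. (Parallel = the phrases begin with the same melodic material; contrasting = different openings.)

contrasting double period

Four phrases in two halves: the first half (bars 18–27) ends with a half cadence, the second (bars 28–37) with a perfect authentic cadence — a large antecedent–consequent pair, i.e. a double period.
Phrase 3 begins with different material from phrase 1, making it contrasting.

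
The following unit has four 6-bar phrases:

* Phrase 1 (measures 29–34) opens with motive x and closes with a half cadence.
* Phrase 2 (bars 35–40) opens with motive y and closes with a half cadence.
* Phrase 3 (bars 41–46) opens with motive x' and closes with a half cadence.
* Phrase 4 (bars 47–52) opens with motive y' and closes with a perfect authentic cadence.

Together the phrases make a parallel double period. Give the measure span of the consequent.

measures 41–52

In a double period the first pair of phrases (ending half cadence) is the large antecedent and the second pair (ending perfect authentic cadence) is the large consequent; the consequent is measures 41–52.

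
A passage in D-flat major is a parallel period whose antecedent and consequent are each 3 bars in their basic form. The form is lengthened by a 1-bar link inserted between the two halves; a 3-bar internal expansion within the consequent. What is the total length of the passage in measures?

Basic parallel period: 3 + 3 = 6 bars.
6 (basic form) + 1 (link) + 3 (internal expansion) = 10.

10 measures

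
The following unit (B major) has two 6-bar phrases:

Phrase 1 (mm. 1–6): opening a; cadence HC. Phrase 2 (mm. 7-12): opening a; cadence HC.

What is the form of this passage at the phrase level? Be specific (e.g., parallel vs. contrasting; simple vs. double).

Both phrases have the same opening (a) and the same cadence (half cadence): the second is a restatement, not a consequent, so this is a repeated phrase rather than a period.

repeated phrase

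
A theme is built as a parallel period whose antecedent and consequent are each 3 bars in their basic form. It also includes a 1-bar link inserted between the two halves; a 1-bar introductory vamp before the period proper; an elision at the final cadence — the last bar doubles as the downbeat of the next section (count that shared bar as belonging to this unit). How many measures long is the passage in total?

8 measures

Basic parallel period: 3 + 3 = 6 bars.
6 (basic form) + 1 (link) + 1 (introduction) = 8.
The elision shares a bar with the next section but does not change this unit's count.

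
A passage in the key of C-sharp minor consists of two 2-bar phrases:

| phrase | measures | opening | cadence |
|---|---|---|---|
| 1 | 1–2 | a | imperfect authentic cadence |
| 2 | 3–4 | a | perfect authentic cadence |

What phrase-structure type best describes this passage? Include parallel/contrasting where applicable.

Phrase 1 ends with an imperfect authentic cadence (weaker) and phrase 2 with a perfect authentic cadence (stronger): antecedent + consequent = a period.
The two phrases open with the same material (a / a), so the period is parallel.

parallel period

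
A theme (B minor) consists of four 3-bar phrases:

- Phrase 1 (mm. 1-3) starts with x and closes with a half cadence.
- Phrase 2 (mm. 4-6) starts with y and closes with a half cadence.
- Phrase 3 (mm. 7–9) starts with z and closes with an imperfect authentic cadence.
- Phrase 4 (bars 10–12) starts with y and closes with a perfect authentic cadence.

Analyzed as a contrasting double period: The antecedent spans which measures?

measures 1–6

In a double period the four phrases pair into a large antecedent (phrases 1–2, ending half cadence) and a large consequent (phrases 3–4, ending perfect authentic cadence). The antecedent spans bars 1–6.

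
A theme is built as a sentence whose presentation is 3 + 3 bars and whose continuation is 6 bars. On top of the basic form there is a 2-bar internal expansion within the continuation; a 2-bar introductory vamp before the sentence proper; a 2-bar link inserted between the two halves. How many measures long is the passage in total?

18 measures

Basic sentence: 3 + 3 + 6 = 12 bars.
12 (basic form) + 2 (internal expansion) + 2 (introduction) + 2 (link) = 18.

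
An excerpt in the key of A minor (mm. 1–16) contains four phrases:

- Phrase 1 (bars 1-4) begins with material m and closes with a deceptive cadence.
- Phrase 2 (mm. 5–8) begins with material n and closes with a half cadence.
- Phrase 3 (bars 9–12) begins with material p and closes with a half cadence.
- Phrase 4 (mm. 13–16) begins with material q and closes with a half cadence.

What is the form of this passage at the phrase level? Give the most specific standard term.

phrase group

Phrase 4 ends with a half cadence, no stronger than phrase 2's half cadence, so the four phrases do not form a double period; nor do phrases 3–4 duplicate 1–2, so it is not a repeated period. With no phrase reaching a conclusive cadence, the passage is a phrase group.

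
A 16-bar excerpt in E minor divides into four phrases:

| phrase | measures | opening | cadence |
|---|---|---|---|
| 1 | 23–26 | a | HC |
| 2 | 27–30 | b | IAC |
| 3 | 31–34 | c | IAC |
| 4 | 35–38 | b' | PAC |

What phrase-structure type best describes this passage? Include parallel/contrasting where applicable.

contrasting double period

Four phrases in two halves: the first half (mm. 23-30) ends with an imperfect authentic cadence, the second (measures 31–38) with a perfect authentic cadence — a large antecedent–consequent pair, i.e. a double period.
Phrase 3 begins with different material from phrase 1, making it contrasting.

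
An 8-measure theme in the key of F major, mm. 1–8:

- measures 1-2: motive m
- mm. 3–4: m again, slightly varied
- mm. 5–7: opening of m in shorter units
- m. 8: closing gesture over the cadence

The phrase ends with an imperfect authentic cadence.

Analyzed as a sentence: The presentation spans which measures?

The presentation of a sentence is the basic idea (bars 1–2) plus its repetition (mm. 3-4); the presentation is therefore mm. 1–4.

measures 1–4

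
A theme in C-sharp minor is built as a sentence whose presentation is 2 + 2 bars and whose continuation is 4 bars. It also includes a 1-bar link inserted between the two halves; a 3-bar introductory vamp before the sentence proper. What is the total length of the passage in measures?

12 measures

Basic sentence: 2 + 2 + 4 = 8 bars.
8 (basic form) + 1 (link) + 3 (introduction) = 12.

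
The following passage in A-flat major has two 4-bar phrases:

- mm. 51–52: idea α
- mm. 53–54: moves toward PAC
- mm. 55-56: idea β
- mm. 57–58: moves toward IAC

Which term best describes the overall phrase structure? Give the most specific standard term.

The second phrase closes with an imperfect authentic cadence, which is not stronger than the first phrase's perfect authentic cadence; without a weak→strong cadential pair there is no antecedent–consequent relationship, so this is a phrase group rather than a period.

phrase group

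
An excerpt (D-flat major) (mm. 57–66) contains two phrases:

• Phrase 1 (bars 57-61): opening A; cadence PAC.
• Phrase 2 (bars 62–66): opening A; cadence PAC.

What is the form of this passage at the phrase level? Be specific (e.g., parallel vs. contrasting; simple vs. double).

Both phrases have the same opening (A) and the same cadence (perfect authentic cadence): the second is a restatement, not a consequent, so this is a repeated phrase rather than a period.

repeated phrase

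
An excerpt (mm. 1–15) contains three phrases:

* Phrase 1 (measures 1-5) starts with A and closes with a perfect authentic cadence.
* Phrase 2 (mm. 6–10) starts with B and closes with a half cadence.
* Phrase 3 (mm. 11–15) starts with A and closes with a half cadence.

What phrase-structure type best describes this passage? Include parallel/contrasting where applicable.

The final phrase closes with a half cadence, which is not stronger than the preceding half cadence; the 3 phrases lack an overall antecedent–consequent design and so form a phrase group.

phrase group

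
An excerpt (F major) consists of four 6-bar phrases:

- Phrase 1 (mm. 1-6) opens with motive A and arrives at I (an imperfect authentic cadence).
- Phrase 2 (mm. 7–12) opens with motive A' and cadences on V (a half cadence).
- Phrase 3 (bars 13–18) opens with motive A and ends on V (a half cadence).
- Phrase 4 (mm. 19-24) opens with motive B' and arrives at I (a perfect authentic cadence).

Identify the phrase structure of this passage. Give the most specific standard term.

parallel double period

Four phrases in two halves: the first half (mm. 1–12) ends with a half cadence, the second (bars 13-24) with a perfect authentic cadence — a large antecedent–consequent pair, i.e. a double period.
Phrase 3 begins with the same material as phrase 1, making it parallel.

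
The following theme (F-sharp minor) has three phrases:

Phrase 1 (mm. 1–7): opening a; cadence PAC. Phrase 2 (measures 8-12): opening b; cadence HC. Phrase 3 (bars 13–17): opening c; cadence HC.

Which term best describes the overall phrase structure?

The final phrase closes with a half cadence, which is not stronger than the preceding half cadence; the 3 phrases lack an overall antecedent–consequent design and so form a phrase group.

phrase group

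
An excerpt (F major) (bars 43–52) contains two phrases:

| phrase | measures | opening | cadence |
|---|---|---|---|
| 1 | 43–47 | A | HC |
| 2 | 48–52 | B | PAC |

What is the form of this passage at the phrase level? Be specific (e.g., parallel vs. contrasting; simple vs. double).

contrasting period

Phrase 1 ends with a half cadence (weaker) and phrase 2 with a perfect authentic cadence (stronger): antecedent + consequent = a period.
The two phrases open with different material (A / B), so the period is contrasting.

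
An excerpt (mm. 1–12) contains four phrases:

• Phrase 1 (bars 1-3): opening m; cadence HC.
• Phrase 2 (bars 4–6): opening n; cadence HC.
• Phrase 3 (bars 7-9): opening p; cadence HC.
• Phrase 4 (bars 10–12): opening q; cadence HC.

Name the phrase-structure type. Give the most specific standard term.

Phrase 4 ends with a half cadence, no stronger than phrase 2's half cadence, so the four phrases do not form a double period; nor do phrases 3–4 duplicate 1–2, so it is not a repeated period. With no phrase reaching a conclusive cadence, the passage is a phrase group.

phrase group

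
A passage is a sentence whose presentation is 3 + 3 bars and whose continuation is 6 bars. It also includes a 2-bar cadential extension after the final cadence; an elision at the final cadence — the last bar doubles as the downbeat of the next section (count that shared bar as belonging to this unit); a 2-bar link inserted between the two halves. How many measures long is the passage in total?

16 measures

Basic sentence: 3 + 3 + 6 = 12 bars.
12 (basic form) + 2 (cadential extension) + 2 (link) = 16.
The elision shares a bar with the next section but does not change this unit's count.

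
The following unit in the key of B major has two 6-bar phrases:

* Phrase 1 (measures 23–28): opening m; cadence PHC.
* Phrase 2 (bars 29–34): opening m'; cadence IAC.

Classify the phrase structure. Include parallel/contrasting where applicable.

parallel period

Phrase 1 ends with a Phrygian half cadence (weaker) and phrase 2 with an imperfect authentic cadence (stronger): antecedent + consequent = a period.
The two phrases open with the same material (m / m'), so the period is parallel.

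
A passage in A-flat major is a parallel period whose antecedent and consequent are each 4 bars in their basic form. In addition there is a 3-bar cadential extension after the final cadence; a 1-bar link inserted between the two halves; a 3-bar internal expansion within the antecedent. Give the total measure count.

15 measures

Basic parallel period: 4 + 4 = 8 bars.
8 (basic form) + 3 (cadential extension) + 1 (link) + 3 (internal expansion) = 15.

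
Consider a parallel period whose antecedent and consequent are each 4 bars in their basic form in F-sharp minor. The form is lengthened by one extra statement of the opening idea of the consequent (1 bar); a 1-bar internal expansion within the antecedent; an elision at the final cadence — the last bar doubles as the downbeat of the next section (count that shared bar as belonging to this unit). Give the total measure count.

10 measures

Basic parallel period: 4 + 4 = 8 bars.
8 (basic form) + 1 (extra statement) + 1 (internal expansion) = 10.
The elision shares a bar with the next section but does not change this unit's count.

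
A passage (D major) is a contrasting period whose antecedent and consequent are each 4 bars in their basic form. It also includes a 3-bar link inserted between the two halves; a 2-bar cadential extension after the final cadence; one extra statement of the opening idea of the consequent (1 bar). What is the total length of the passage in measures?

14 measures

Basic contrasting period: 4 + 4 = 8 bars.
8 (basic form) + 3 (link) + 2 (cadential extension) + 1 (extra statement) = 14.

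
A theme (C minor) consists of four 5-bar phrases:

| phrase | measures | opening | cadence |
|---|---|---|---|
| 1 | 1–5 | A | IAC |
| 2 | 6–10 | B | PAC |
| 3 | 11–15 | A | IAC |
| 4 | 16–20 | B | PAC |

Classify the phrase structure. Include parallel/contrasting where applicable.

The cadence pattern IAC–PAC–IAC–PAC is weak–strong twice, and phrases 3–4 restate phrases 1–2: a period heard twice, not a double period (which would end weakly at phrase 2).

repeated period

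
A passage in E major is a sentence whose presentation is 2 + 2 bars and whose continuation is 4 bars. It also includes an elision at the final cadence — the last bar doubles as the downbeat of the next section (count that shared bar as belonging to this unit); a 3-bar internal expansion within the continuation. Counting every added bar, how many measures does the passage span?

11 measures

Basic sentence: 2 + 2 + 4 = 8 bars.
8 (basic form) + 3 (internal expansion) = 11.
The elision shares a bar with the next section but does not change this unit's count.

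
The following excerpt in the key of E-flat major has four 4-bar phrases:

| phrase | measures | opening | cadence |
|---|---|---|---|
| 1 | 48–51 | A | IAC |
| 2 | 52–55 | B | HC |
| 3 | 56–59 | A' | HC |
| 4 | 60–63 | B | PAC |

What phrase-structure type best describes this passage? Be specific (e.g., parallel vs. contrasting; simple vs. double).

parallel double period

Four phrases in two halves: the first half (mm. 48–55) ends with a half cadence, the second (mm. 56–63) with a perfect authentic cadence — a large antecedent–consequent pair, i.e. a double period.
Phrase 3 begins with the same material as phrase 1, making it parallel.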